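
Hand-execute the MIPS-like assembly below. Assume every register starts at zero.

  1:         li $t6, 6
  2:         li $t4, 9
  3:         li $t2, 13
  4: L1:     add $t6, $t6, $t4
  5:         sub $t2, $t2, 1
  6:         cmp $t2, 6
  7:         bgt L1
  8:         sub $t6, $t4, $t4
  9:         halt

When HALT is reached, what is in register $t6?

0

li $t6, 6 → $t6=6
li $t4, 9 → $t4=9
li $t2, 13 → $t2=13
add $t6, $t6, $t4 → $t6=6+9=15
sub $t2, $t2, 1 → $t2=13-1=12
cmp $t2, 6  (cmp 12,6)
bgt L1: taken
add $t6, $t6, $t4 → $t6=15+9=24
sub $t2, $t2, 1 → $t2=12-1=11
cmp $t2, 6  (cmp 11,6)
bgt L1: taken
add $t6, $t6, $t4 → $t6=24+9=33
sub $t2, $t2, 1 → $t2=11-1=10
cmp $t2, 6  (cmp 10,6)
bgt L1: taken
add $t6, $t6, $t4 → $t6=33+9=42
sub $t2, $t2, 1 → $t2=10-1=9
cmp $t2, 6  (cmp 9,6)
bgt L1: taken
add $t6, $t6, $t4 → $t6=42+9=51
sub $t2, $t2, 1 → $t2=9-1=8
cmp $t2, 6  (cmp 8,6)
bgt L1: taken
add $t6, $t6, $t4 → $t6=51+9=60
sub $t2, $t2, 1 → $t2=8-1=7
cmp $t2, 6  (cmp 7,6)
bgt L1: taken
add $t6, $t6, $t4 → $t6=60+9=69
sub $t2, $t2, 1 → $t2=7-1=6
cmp $t2, 6  (cmp 6,6)
bgt L1: not taken
sub $t6, $t4, $t4 → $t6=9-9=0
halt.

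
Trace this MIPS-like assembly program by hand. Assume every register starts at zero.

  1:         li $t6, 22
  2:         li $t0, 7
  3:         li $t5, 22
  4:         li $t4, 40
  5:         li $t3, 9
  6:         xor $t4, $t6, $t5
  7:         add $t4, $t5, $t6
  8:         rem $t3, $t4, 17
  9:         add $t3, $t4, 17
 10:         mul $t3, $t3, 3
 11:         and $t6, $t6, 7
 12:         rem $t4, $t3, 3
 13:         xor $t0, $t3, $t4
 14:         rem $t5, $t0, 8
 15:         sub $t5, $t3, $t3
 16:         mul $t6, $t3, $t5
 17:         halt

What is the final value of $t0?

183

li $t6, 22 → $t6=22
li $t0, 7 → $t0=7
li $t5, 22 → $t5=22
li $t4, 40 → $t4=40
li $t3, 9 → $t3=9
xor $t4, $t6, $t5 → $t4=22^22=0
add $t4, $t5, $t6 → $t4=22+22=44
rem $t3, $t4, 17 → $t3=44%17=10
add $t3, $t4, 17 → $t3=44+17=61
mul $t3, $t3, 3 → $t3=61*3=183
and $t6, $t6, 7 → $t6=22&7=6
rem $t4, $t3, 3 → $t4=183%3=0
xor $t0, $t3, $t4 → $t0=183^0=183
rem $t5, $t0, 8 → $t5=183%8=7
sub $t5, $t3, $t3 → $t5=183-183=0
mul $t6, $t3, $t5 → $t6=183*0=0
halt.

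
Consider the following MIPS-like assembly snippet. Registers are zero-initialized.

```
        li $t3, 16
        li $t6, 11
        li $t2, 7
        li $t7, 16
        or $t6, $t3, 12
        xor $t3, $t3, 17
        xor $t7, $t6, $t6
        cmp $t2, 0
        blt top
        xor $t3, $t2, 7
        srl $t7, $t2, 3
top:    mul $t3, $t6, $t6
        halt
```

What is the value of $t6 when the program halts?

28

after li $t3, 16: $t3=16
after li $t6, 11: $t6=11
after li $t2, 7: $t2=7
after li $t7, 16: $t7=16
after or $t6, $t3, 12: $t6=16|12=28
after xor $t3, $t3, 17: $t3=16^17=1
after xor $t7, $t6, $t6: $t7=28^28=0
cmp $t2, 0  (cmp 7,0)
blt top: not taken
after xor $t3, $t2, 7: $t3=7^7=0
after srl $t7, $t2, 3: $t7=7>>3=0
after mul $t3, $t6, $t6: $t3=28*28=784
halt.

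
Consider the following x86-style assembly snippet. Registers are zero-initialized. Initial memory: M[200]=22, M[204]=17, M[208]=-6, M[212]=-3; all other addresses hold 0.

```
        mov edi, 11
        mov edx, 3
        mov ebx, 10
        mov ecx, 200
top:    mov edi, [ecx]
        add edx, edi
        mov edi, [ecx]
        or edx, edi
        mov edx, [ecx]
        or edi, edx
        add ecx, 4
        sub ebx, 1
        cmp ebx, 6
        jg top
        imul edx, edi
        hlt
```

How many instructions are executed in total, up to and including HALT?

edi=11
edx=3
ebx=10
ecx=200
edi=M[200]=22
edx=3+22=25
edi=M[200]=22
edx=25|22=31
edx=M[200]=22
edi=22|22=22
ecx=200+4=204
ebx=10-1=9
cmp ebx, 6  (cmp 9,6)
jg top: taken
edi=M[204]=17
edx=22+17=39
edi=M[204]=17
edx=39|17=55
edx=M[204]=17
edi=17|17=17
ecx=204+4=208
ebx=9-1=8
cmp ebx, 6  (cmp 8,6)
jg top: taken
edi=M[208]=-6
edx=17+(-6)=11
edi=M[208]=-6
edx=11|(-6)=-5
edx=M[208]=-6
edi=(-6)|(-6)=-6
ecx=208+4=212
ebx=8-1=7
cmp ebx, 6  (cmp 7,6)
jg top: taken
edi=M[212]=-3
edx=(-6)+(-3)=-9
edi=M[212]=-3
edx=(-9)|(-3)=-1
edx=M[212]=-3
edi=(-3)|(-3)=-3
ecx=212+4=216
ebx=7-1=6
cmp ebx, 6  (cmp 6,6)
jg top: not taken
edx=(-3)*(-3)=9
halt.
Total executed instructions: 46.

46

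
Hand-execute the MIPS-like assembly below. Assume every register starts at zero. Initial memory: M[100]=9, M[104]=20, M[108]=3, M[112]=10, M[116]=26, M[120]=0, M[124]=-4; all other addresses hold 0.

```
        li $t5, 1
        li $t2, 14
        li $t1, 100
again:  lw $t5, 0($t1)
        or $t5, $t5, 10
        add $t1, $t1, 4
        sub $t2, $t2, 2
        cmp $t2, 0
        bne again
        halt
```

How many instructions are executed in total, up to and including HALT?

46

$t5=1
$t2=14
$t1=100
$t5=M[100]=9
$t5=9|10=11
$t1=100+4=104
$t2=14-2=12
cmp $t2, 0  (cmp 12,0)
bne again: taken
$t5=M[104]=20
$t5=20|10=30
$t1=104+4=108
$t2=12-2=10
cmp $t2, 0  (cmp 10,0)
bne again: taken
$t5=M[108]=3
$t5=3|10=11
$t1=108+4=112
$t2=10-2=8
cmp $t2, 0  (cmp 8,0)
bne again: taken
$t5=M[112]=10
$t5=10|10=10
$t1=112+4=116
$t2=8-2=6
cmp $t2, 0  (cmp 6,0)
bne again: taken
$t5=M[116]=26
$t5=26|10=26
$t1=116+4=120
$t2=6-2=4
cmp $t2, 0  (cmp 4,0)
bne again: taken
$t5=M[120]=0
$t5=0|10=10
$t1=120+4=124
$t2=4-2=2
cmp $t2, 0  (cmp 2,0)
bne again: taken
$t5=M[124]=-4
$t5=(-4)|10=-2
$t1=124+4=128
$t2=2-2=0
cmp $t2, 0  (cmp 0,0)
bne again: not taken
halt.
Total executed instructions: 46.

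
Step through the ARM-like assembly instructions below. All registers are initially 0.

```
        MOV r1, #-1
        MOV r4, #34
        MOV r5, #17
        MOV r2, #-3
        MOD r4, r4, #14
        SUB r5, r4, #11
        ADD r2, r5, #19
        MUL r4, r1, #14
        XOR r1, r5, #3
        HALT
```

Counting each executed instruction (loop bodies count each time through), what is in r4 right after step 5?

MOV r1, #-1 → r1=-1
MOV r4, #34 → r4=34
MOV r5, #17 → r5=17
MOV r2, #-3 → r2=-3
MOD r4, r4, #14 → r4=34%14=6
After step 5: r4 = 6.

6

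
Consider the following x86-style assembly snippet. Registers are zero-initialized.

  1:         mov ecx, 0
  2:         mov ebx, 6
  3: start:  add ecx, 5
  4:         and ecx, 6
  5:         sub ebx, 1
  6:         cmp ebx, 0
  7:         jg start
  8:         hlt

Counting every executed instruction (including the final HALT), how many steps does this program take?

33

after mov ecx, 0: ecx=0
after mov ebx, 6: ebx=6
after add ecx, 5: ecx=0+5=5
after and ecx, 6: ecx=5&6=4
after sub ebx, 1: ebx=6-1=5
cmp ebx, 0  (cmp 5,0)
jg start: taken
after add ecx, 5: ecx=4+5=9
after and ecx, 6: ecx=9&6=0
after sub ebx, 1: ebx=5-1=4
cmp ebx, 0  (cmp 4,0)
jg start: taken
after add ecx, 5: ecx=0+5=5
after and ecx, 6: ecx=5&6=4
after sub ebx, 1: ebx=4-1=3
cmp ebx, 0  (cmp 3,0)
jg start: taken
after add ecx, 5: ecx=4+5=9
after and ecx, 6: ecx=9&6=0
after sub ebx, 1: ebx=3-1=2
cmp ebx, 0  (cmp 2,0)
jg start: taken
after add ecx, 5: ecx=0+5=5
after and ecx, 6: ecx=5&6=4
after sub ebx, 1: ebx=2-1=1
cmp ebx, 0  (cmp 1,0)
jg start: taken
after add ecx, 5: ecx=4+5=9
after and ecx, 6: ecx=9&6=0
after sub ebx, 1: ebx=1-1=0
cmp ebx, 0  (cmp 0,0)
jg start: not taken
halt.
Total executed instructions: 33.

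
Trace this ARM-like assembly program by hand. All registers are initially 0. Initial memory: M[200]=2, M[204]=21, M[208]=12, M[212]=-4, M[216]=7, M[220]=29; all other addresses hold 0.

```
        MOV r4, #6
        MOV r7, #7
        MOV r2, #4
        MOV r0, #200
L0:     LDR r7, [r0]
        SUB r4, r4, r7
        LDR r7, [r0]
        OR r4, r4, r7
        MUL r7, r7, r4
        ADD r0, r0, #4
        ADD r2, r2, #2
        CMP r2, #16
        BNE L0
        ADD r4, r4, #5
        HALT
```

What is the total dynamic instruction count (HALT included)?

60

r4=6
r7=7
r2=4
r0=200
r7=M[200]=2
r4=6-2=4
r7=M[200]=2
r4=4|2=6
r7=2*6=12
r0=200+4=204
r2=4+2=6
CMP r2, #16  (cmp 6,16)
BNE L0: taken
r7=M[204]=21
r4=6-21=-15
r7=M[204]=21
r4=(-15)|21=-11
r7=21*(-11)=-231
r0=204+4=208
r2=6+2=8
CMP r2, #16  (cmp 8,16)
BNE L0: taken
r7=M[208]=12
r4=(-11)-12=-23
r7=M[208]=12
r4=(-23)|12=-19
r7=12*(-19)=-228
r0=208+4=212
r2=8+2=10
CMP r2, #16  (cmp 10,16)
BNE L0: taken
r7=M[212]=-4
r4=(-19)-(-4)=-15
r7=M[212]=-4
r4=(-15)|(-4)=-3
r7=(-4)*(-3)=12
r0=212+4=216
r2=10+2=12
CMP r2, #16  (cmp 12,16)
BNE L0: taken
r7=M[216]=7
r4=(-3)-7=-10
r7=M[216]=7
r4=(-10)|7=-9
r7=7*(-9)=-63
r0=216+4=220
r2=12+2=14
CMP r2, #16  (cmp 14,16)
BNE L0: taken
r7=M[220]=29
r4=(-9)-29=-38
r7=M[220]=29
r4=(-38)|29=-33
r7=29*(-33)=-957
r0=220+4=224
r2=14+2=16
CMP r2, #16  (cmp 16,16)
BNE L0: not taken
r4=(-33)+5=-28
halt.
Total executed instructions: 60.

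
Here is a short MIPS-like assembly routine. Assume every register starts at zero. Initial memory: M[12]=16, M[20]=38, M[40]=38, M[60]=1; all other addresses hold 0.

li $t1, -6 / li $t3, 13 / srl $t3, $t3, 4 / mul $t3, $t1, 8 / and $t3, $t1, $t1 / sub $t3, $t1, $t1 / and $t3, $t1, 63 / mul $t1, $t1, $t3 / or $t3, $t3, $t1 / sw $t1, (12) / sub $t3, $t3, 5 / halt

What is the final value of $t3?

-327

$t1=-6
$t3=13
$t3=13>>4=0
$t3=(-6)*8=-48
$t3=(-6)&(-6)=-6
$t3=(-6)-(-6)=0
$t3=(-6)&63=58
$t1=(-6)*58=-348
$t3=58|(-348)=-322
sw $t1, (12) → M[12]=-348
$t3=(-322)-5=-327
halt.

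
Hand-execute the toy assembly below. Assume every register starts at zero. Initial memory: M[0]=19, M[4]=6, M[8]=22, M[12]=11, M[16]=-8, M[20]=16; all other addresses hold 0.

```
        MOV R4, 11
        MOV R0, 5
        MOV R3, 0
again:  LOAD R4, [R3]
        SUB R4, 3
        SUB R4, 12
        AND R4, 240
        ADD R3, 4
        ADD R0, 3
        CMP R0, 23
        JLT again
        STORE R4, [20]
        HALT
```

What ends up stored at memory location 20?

0

MOV R4, 11 → R4=11
MOV R0, 5 → R0=5
MOV R3, 0 → R3=0
LOAD R4, [R3] → R4=M[0]=19
SUB R4, 3 → R4=19-3=16
SUB R4, 12 → R4=16-12=4
AND R4, 240 → R4=4&240=0
ADD R3, 4 → R3=0+4=4
ADD R0, 3 → R0=5+3=8
CMP R0, 23  (cmp 8,23)
JLT again: taken
LOAD R4, [R3] → R4=M[4]=6
SUB R4, 3 → R4=6-3=3
SUB R4, 12 → R4=3-12=-9
AND R4, 240 → R4=(-9)&240=240
ADD R3, 4 → R3=4+4=8
ADD R0, 3 → R0=8+3=11
CMP R0, 23  (cmp 11,23)
JLT again: taken
LOAD R4, [R3] → R4=M[8]=22
SUB R4, 3 → R4=22-3=19
SUB R4, 12 → R4=19-12=7
AND R4, 240 → R4=7&240=0
ADD R3, 4 → R3=8+4=12
ADD R0, 3 → R0=11+3=14
CMP R0, 23  (cmp 14,23)
JLT again: taken
LOAD R4, [R3] → R4=M[12]=11
SUB R4, 3 → R4=11-3=8
SUB R4, 12 → R4=8-12=-4
AND R4, 240 → R4=(-4)&240=240
ADD R3, 4 → R3=12+4=16
ADD R0, 3 → R0=14+3=17
CMP R0, 23  (cmp 17,23)
JLT again: taken
LOAD R4, [R3] → R4=M[16]=-8
SUB R4, 3 → R4=(-8)-3=-11
SUB R4, 12 → R4=(-11)-12=-23
AND R4, 240 → R4=(-23)&240=224
ADD R3, 4 → R3=16+4=20
ADD R0, 3 → R0=17+3=20
CMP R0, 23  (cmp 20,23)
JLT again: taken
LOAD R4, [R3] → R4=M[20]=16
SUB R4, 3 → R4=16-3=13
SUB R4, 12 → R4=13-12=1
AND R4, 240 → R4=1&240=0
ADD R3, 4 → R3=20+4=24
ADD R0, 3 → R0=20+3=23
CMP R0, 23  (cmp 23,23)
JLT again: not taken
STORE R4, [20] → M[20]=0
halt.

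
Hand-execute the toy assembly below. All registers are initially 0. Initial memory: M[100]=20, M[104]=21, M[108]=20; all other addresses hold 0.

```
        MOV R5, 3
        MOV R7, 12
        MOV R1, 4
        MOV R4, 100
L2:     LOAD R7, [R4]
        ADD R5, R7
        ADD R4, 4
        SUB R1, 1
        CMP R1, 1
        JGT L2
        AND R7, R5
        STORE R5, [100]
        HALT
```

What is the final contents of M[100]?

after MOV R5, 3: R5=3
after MOV R7, 12: R7=12
after MOV R1, 4: R1=4
after MOV R4, 100: R4=100
after LOAD R7, [R4]: R7=M[100]=20
after ADD R5, R7: R5=3+20=23
after ADD R4, 4: R4=100+4=104
after SUB R1, 1: R1=4-1=3
CMP R1, 1  (cmp 3,1)
JGT L2: taken
after LOAD R7, [R4]: R7=M[104]=21
after ADD R5, R7: R5=23+21=44
after ADD R4, 4: R4=104+4=108
after SUB R1, 1: R1=3-1=2
CMP R1, 1  (cmp 2,1)
JGT L2: taken
after LOAD R7, [R4]: R7=M[108]=20
after ADD R5, R7: R5=44+20=64
after ADD R4, 4: R4=108+4=112
after SUB R1, 1: R1=2-1=1
CMP R1, 1  (cmp 1,1)
JGT L2: not taken
after AND R7, R5: R7=20&64=0
STORE R5, [100] → M[100]=64
halt.

64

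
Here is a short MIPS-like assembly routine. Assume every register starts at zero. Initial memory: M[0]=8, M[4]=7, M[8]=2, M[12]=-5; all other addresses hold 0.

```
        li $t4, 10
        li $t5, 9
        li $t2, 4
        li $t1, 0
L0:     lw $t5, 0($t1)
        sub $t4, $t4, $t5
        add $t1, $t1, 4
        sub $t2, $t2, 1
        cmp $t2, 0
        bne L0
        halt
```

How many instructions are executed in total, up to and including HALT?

29

li $t4, 10 → $t4=10
li $t5, 9 → $t5=9
li $t2, 4 → $t2=4
li $t1, 0 → $t1=0
lw $t5, 0($t1) → $t5=M[0]=8
sub $t4, $t4, $t5 → $t4=10-8=2
add $t1, $t1, 4 → $t1=0+4=4
sub $t2, $t2, 1 → $t2=4-1=3
cmp $t2, 0  (cmp 3,0)
bne L0: taken
lw $t5, 0($t1) → $t5=M[4]=7
sub $t4, $t4, $t5 → $t4=2-7=-5
add $t1, $t1, 4 → $t1=4+4=8
sub $t2, $t2, 1 → $t2=3-1=2
cmp $t2, 0  (cmp 2,0)
bne L0: taken
lw $t5, 0($t1) → $t5=M[8]=2
sub $t4, $t4, $t5 → $t4=(-5)-2=-7
add $t1, $t1, 4 → $t1=8+4=12
sub $t2, $t2, 1 → $t2=2-1=1
cmp $t2, 0  (cmp 1,0)
bne L0: taken
lw $t5, 0($t1) → $t5=M[12]=-5
sub $t4, $t4, $t5 → $t4=(-7)-(-5)=-2
add $t1, $t1, 4 → $t1=12+4=16
sub $t2, $t2, 1 → $t2=1-1=0
cmp $t2, 0  (cmp 0,0)
bne L0: not taken
halt.
Total executed instructions: 29.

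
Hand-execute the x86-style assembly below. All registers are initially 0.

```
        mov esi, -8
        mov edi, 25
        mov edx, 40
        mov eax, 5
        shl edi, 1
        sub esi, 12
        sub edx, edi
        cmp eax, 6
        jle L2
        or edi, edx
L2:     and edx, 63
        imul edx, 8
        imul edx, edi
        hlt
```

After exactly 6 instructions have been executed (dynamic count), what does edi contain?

esi=-8
edi=25
edx=40
eax=5
edi=25<<1=50
esi=(-8)-12=-20
After step 6: edi = 50.

50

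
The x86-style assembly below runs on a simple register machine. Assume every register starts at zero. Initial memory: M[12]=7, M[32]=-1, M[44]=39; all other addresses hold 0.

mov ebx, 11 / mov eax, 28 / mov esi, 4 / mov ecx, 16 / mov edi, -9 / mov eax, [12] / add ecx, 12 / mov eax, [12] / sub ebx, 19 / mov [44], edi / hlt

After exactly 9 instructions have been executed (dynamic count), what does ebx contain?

-8

after mov ebx, 11: ebx=11
after mov eax, 28: eax=28
after mov esi, 4: esi=4
after mov ecx, 16: ecx=16
after mov edi, -9: edi=-9
after mov eax, [12]: eax=M[12]=7
after add ecx, 12: ecx=16+12=28
after mov eax, [12]: eax=M[12]=7
after sub ebx, 19: ebx=11-19=-8
After step 9: ebx = -8.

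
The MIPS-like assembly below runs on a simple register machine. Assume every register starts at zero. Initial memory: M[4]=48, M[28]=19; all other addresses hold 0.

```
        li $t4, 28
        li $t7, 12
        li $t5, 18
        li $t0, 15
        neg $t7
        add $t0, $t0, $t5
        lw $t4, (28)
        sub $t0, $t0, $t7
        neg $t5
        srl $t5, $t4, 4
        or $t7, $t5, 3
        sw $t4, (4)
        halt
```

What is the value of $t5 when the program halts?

after li $t4, 28: $t4=28
after li $t7, 12: $t7=12
after li $t5, 18: $t5=18
after li $t0, 15: $t0=15
after neg $t7: $t7=-(12)=-12
after add $t0, $t0, $t5: $t0=15+18=33
after lw $t4, (28): $t4=M[28]=19
after sub $t0, $t0, $t7: $t0=33-(-12)=45
after neg $t5: $t5=-(18)=-18
after srl $t5, $t4, 4: $t5=19>>4=1
after or $t7, $t5, 3: $t7=1|3=3
sw $t4, (4) → M[4]=19
halt.

1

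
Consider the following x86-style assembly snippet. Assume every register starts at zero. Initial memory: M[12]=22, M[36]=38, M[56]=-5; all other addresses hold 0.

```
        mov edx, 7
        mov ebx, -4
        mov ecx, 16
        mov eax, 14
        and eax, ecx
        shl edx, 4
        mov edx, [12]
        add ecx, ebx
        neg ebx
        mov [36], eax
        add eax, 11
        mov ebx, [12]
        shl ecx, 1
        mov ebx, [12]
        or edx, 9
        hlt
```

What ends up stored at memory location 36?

0

after mov edx, 7: edx=7
after mov ebx, -4: ebx=-4
after mov ecx, 16: ecx=16
after mov eax, 14: eax=14
after and eax, ecx: eax=14&16=0
after shl edx, 4: edx=7<<4=112
after mov edx, [12]: edx=M[12]=22
after add ecx, ebx: ecx=16+(-4)=12
after neg ebx: ebx=-(-4)=4
mov [36], eax → M[36]=0
after add eax, 11: eax=0+11=11
after mov ebx, [12]: ebx=M[12]=22
after shl ecx, 1: ecx=12<<1=24
after mov ebx, [12]: ebx=M[12]=22
after or edx, 9: edx=22|9=31
halt.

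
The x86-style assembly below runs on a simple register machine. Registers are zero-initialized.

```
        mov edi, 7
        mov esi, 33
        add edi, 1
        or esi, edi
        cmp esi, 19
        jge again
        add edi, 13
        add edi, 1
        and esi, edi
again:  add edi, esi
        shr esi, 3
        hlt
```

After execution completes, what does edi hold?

edi=7
esi=33
edi=7+1=8
esi=33|8=41
cmp esi, 19  (cmp 41,19)
jge again: taken
edi=8+41=49
esi=41>>3=5
halt.

49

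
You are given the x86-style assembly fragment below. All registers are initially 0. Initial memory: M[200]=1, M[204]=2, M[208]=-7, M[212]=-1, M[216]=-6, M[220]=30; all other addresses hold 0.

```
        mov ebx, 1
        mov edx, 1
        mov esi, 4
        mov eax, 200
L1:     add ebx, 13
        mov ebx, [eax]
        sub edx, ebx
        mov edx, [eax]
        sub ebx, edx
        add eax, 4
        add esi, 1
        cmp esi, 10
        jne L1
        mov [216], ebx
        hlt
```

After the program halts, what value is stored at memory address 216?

ebx=1
edx=1
esi=4
eax=200
ebx=1+13=14
ebx=M[200]=1
edx=1-1=0
edx=M[200]=1
ebx=1-1=0
eax=200+4=204
esi=4+1=5
cmp esi, 10  (cmp 5,10)
jne L1: taken
ebx=0+13=13
ebx=M[204]=2
edx=1-2=-1
edx=M[204]=2
ebx=2-2=0
eax=204+4=208
esi=5+1=6
cmp esi, 10  (cmp 6,10)
jne L1: taken
ebx=0+13=13
ebx=M[208]=-7
edx=2-(-7)=9
edx=M[208]=-7
ebx=(-7)-(-7)=0
eax=208+4=212
esi=6+1=7
cmp esi, 10  (cmp 7,10)
jne L1: taken
ebx=0+13=13
ebx=M[212]=-1
edx=(-7)-(-1)=-6
edx=M[212]=-1
ebx=(-1)-(-1)=0
eax=212+4=216
esi=7+1=8
cmp esi, 10  (cmp 8,10)
jne L1: taken
ebx=0+13=13
ebx=M[216]=-6
edx=(-1)-(-6)=5
edx=M[216]=-6
ebx=(-6)-(-6)=0
eax=216+4=220
esi=8+1=9
cmp esi, 10  (cmp 9,10)
jne L1: taken
ebx=0+13=13
ebx=M[220]=30
edx=(-6)-30=-36
edx=M[220]=30
ebx=30-30=0
eax=220+4=224
esi=9+1=10
cmp esi, 10  (cmp 10,10)
jne L1: not taken
mov [216], ebx → M[216]=0
halt.

0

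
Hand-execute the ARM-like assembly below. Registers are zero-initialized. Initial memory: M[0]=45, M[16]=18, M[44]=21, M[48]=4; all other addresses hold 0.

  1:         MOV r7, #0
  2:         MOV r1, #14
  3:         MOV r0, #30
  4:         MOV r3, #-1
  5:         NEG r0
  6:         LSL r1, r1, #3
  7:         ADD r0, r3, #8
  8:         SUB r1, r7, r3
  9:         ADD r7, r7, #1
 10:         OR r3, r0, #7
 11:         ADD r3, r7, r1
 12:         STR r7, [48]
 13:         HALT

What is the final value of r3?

MOV r7, #0 → r7=0
MOV r1, #14 → r1=14
MOV r0, #30 → r0=30
MOV r3, #-1 → r3=-1
NEG r0 → r0=-(30)=-30
LSL r1, r1, #3 → r1=14<<3=112
ADD r0, r3, #8 → r0=(-1)+8=7
SUB r1, r7, r3 → r1=0-(-1)=1
ADD r7, r7, #1 → r7=0+1=1
OR r3, r0, #7 → r3=7|7=7
ADD r3, r7, r1 → r3=1+1=2
STR r7, [48] → M[48]=1
halt.

2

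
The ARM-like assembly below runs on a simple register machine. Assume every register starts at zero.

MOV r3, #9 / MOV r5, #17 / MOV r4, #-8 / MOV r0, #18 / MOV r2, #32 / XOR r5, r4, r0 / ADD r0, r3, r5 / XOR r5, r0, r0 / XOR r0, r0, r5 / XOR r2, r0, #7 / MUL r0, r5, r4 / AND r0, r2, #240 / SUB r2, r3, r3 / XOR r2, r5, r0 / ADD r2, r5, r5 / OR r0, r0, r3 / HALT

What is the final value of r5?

after MOV r3, #9: r3=9
after MOV r5, #17: r5=17
after MOV r4, #-8: r4=-8
after MOV r0, #18: r0=18
after MOV r2, #32: r2=32
after XOR r5, r4, r0: r5=(-8)^18=-22
after ADD r0, r3, r5: r0=9+(-22)=-13
after XOR r5, r0, r0: r5=(-13)^(-13)=0
after XOR r0, r0, r5: r0=(-13)^0=-13
after XOR r2, r0, #7: r2=(-13)^7=-12
after MUL r0, r5, r4: r0=0*(-8)=0
after AND r0, r2, #240: r0=(-12)&240=240
after SUB r2, r3, r3: r2=9-9=0
after XOR r2, r5, r0: r2=0^240=240
after ADD r2, r5, r5: r2=0+0=0
after OR r0, r0, r3: r0=240|9=249
halt.

0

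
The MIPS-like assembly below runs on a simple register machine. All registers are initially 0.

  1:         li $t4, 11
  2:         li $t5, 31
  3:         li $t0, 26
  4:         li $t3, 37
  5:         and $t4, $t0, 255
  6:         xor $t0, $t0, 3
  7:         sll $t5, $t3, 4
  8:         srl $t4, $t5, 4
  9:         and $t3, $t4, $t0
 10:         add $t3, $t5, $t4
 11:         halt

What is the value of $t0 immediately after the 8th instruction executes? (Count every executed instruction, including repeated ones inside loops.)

$t4=11
$t5=31
$t0=26
$t3=37
$t4=26&255=26
$t0=26^3=25
$t5=37<<4=592
$t4=592>>4=37
After step 8: $t0 = 25.

25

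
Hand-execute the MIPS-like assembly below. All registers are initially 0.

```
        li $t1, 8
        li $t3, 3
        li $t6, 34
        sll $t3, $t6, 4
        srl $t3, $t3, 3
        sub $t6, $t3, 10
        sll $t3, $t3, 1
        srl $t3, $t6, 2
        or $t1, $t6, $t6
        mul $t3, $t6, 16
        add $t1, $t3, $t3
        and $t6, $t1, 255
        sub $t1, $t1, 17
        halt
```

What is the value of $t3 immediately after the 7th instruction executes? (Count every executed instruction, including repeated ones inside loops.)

after li $t1, 8: $t1=8
after li $t3, 3: $t3=3
after li $t6, 34: $t6=34
after sll $t3, $t6, 4: $t3=34<<4=544
after srl $t3, $t3, 3: $t3=544>>3=68
after sub $t6, $t3, 10: $t6=68-10=58
after sll $t3, $t3, 1: $t3=68<<1=136
After step 7: $t3 = 136.

136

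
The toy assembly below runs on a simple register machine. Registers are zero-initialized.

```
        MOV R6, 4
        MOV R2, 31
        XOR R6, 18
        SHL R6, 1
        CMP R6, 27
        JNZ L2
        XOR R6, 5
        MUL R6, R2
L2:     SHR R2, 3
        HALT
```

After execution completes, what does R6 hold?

44

after MOV R6, 4: R6=4
after MOV R2, 31: R2=31
after XOR R6, 18: R6=4^18=22
after SHL R6, 1: R6=22<<1=44
CMP R6, 27  (cmp 44,27)
JNZ L2: taken
after SHR R2, 3: R2=31>>3=3
halt.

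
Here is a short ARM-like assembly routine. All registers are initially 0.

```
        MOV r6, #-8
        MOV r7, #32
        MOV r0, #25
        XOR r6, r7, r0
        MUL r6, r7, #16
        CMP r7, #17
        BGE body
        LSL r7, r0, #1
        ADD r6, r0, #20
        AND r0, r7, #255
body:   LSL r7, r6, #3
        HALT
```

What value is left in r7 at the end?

r6=-8
r7=32
r0=25
r6=32^25=57
r6=32*16=512
CMP r7, #17  (cmp 32,17)
BGE body: taken
r7=512<<3=4096
halt.

4096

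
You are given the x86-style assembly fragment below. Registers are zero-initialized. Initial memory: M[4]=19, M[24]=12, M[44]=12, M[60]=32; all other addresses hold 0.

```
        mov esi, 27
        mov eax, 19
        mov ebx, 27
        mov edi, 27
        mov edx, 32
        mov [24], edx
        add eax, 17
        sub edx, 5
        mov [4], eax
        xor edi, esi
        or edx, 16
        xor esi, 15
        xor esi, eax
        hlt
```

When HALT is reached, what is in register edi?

0

after mov esi, 27: esi=27
after mov eax, 19: eax=19
after mov ebx, 27: ebx=27
after mov edi, 27: edi=27
after mov edx, 32: edx=32
mov [24], edx → M[24]=32
after add eax, 17: eax=19+17=36
after sub edx, 5: edx=32-5=27
mov [4], eax → M[4]=36
after xor edi, esi: edi=27^27=0
after or edx, 16: edx=27|16=27
after xor esi, 15: esi=27^15=20
after xor esi, eax: esi=20^36=48
halt.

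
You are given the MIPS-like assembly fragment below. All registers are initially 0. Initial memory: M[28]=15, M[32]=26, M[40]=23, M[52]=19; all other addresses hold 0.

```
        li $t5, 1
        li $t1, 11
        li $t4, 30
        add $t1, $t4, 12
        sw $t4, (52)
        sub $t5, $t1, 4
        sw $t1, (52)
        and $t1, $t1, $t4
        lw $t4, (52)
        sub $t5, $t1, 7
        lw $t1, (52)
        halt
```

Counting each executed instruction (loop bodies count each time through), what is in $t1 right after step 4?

42

li $t5, 1 → $t5=1
li $t1, 11 → $t1=11
li $t4, 30 → $t4=30
add $t1, $t4, 12 → $t1=30+12=42
After step 4: $t1 = 42.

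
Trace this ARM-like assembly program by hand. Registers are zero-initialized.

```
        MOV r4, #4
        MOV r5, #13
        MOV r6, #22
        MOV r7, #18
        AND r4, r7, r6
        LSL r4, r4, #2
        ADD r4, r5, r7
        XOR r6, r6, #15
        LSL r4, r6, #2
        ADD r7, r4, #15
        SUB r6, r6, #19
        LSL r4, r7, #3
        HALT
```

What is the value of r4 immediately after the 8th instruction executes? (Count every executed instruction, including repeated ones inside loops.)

after MOV r4, #4: r4=4
after MOV r5, #13: r5=13
after MOV r6, #22: r6=22
after MOV r7, #18: r7=18
after AND r4, r7, r6: r4=18&22=18
after LSL r4, r4, #2: r4=18<<2=72
after ADD r4, r5, r7: r4=13+18=31
after XOR r6, r6, #15: r6=22^15=25
After step 8: r4 = 31.

31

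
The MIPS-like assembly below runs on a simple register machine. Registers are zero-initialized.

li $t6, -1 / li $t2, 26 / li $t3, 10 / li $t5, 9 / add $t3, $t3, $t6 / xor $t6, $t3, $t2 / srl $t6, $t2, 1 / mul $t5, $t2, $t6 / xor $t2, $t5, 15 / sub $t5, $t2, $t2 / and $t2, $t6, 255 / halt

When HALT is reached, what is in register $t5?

after li $t6, -1: $t6=-1
after li $t2, 26: $t2=26
after li $t3, 10: $t3=10
after li $t5, 9: $t5=9
after add $t3, $t3, $t6: $t3=10+(-1)=9
after xor $t6, $t3, $t2: $t6=9^26=19
after srl $t6, $t2, 1: $t6=26>>1=13
after mul $t5, $t2, $t6: $t5=26*13=338
after xor $t2, $t5, 15: $t2=338^15=349
after sub $t5, $t2, $t2: $t5=349-349=0
after and $t2, $t6, 255: $t2=13&255=13
halt.

0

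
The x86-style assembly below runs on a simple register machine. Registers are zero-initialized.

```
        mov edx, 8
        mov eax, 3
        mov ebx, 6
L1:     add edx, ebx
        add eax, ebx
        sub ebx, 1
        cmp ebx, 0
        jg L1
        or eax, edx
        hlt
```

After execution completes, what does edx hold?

after mov edx, 8: edx=8
after mov eax, 3: eax=3
after mov ebx, 6: ebx=6
after add edx, ebx: edx=8+6=14
after add eax, ebx: eax=3+6=9
after sub ebx, 1: ebx=6-1=5
cmp ebx, 0  (cmp 5,0)
jg L1: taken
after add edx, ebx: edx=14+5=19
after add eax, ebx: eax=9+5=14
after sub ebx, 1: ebx=5-1=4
cmp ebx, 0  (cmp 4,0)
jg L1: taken
after add edx, ebx: edx=19+4=23
after add eax, ebx: eax=14+4=18
after sub ebx, 1: ebx=4-1=3
cmp ebx, 0  (cmp 3,0)
jg L1: taken
after add edx, ebx: edx=23+3=26
after add eax, ebx: eax=18+3=21
after sub ebx, 1: ebx=3-1=2
cmp ebx, 0  (cmp 2,0)
jg L1: taken
after add edx, ebx: edx=26+2=28
after add eax, ebx: eax=21+2=23
after sub ebx, 1: ebx=2-1=1
cmp ebx, 0  (cmp 1,0)
jg L1: taken
after add edx, ebx: edx=28+1=29
after add eax, ebx: eax=23+1=24
after sub ebx, 1: ebx=1-1=0
cmp ebx, 0  (cmp 0,0)
jg L1: not taken
after or eax, edx: eax=24|29=29
halt.

29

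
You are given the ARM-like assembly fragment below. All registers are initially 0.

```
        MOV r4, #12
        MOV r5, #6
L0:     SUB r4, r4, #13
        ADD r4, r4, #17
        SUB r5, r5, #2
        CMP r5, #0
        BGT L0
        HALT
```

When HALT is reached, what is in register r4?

r4=12
r5=6
r4=12-13=-1
r4=(-1)+17=16
r5=6-2=4
CMP r5, #0  (cmp 4,0)
BGT L0: taken
r4=16-13=3
r4=3+17=20
r5=4-2=2
CMP r5, #0  (cmp 2,0)
BGT L0: taken
r4=20-13=7
r4=7+17=24
r5=2-2=0
CMP r5, #0  (cmp 0,0)
BGT L0: not taken
halt.

24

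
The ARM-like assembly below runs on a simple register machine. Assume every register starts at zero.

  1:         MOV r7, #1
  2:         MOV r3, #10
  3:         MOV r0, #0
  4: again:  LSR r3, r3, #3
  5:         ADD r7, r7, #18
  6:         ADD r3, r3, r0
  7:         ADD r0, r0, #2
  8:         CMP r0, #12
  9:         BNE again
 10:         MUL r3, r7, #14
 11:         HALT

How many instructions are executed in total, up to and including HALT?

41

after MOV r7, #1: r7=1
after MOV r3, #10: r3=10
after MOV r0, #0: r0=0
after LSR r3, r3, #3: r3=10>>3=1
after ADD r7, r7, #18: r7=1+18=19
after ADD r3, r3, r0: r3=1+0=1
after ADD r0, r0, #2: r0=0+2=2
CMP r0, #12  (cmp 2,12)
BNE again: taken
after LSR r3, r3, #3: r3=1>>3=0
after ADD r7, r7, #18: r7=19+18=37
after ADD r3, r3, r0: r3=0+2=2
after ADD r0, r0, #2: r0=2+2=4
CMP r0, #12  (cmp 4,12)
BNE again: taken
after LSR r3, r3, #3: r3=2>>3=0
after ADD r7, r7, #18: r7=37+18=55
after ADD r3, r3, r0: r3=0+4=4
after ADD r0, r0, #2: r0=4+2=6
CMP r0, #12  (cmp 6,12)
BNE again: taken
after LSR r3, r3, #3: r3=4>>3=0
after ADD r7, r7, #18: r7=55+18=73
after ADD r3, r3, r0: r3=0+6=6
after ADD r0, r0, #2: r0=6+2=8
CMP r0, #12  (cmp 8,12)
BNE again: taken
after LSR r3, r3, #3: r3=6>>3=0
after ADD r7, r7, #18: r7=73+18=91
after ADD r3, r3, r0: r3=0+8=8
after ADD r0, r0, #2: r0=8+2=10
CMP r0, #12  (cmp 10,12)
BNE again: taken
after LSR r3, r3, #3: r3=8>>3=1
after ADD r7, r7, #18: r7=91+18=109
after ADD r3, r3, r0: r3=1+10=11
after ADD r0, r0, #2: r0=10+2=12
CMP r0, #12  (cmp 12,12)
BNE again: not taken
after MUL r3, r7, #14: r3=109*14=1526
halt.
Total executed instructions: 41.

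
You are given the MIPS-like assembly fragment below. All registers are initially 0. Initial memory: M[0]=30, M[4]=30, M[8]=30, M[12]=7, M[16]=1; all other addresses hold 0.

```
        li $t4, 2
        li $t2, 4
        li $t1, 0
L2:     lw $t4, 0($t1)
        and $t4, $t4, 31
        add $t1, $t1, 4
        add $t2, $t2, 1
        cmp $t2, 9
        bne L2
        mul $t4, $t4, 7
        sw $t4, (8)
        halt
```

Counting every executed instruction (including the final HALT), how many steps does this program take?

36

li $t4, 2 → $t4=2
li $t2, 4 → $t2=4
li $t1, 0 → $t1=0
lw $t4, 0($t1) → $t4=M[0]=30
and $t4, $t4, 31 → $t4=30&31=30
add $t1, $t1, 4 → $t1=0+4=4
add $t2, $t2, 1 → $t2=4+1=5
cmp $t2, 9  (cmp 5,9)
bne L2: taken
lw $t4, 0($t1) → $t4=M[4]=30
and $t4, $t4, 31 → $t4=30&31=30
add $t1, $t1, 4 → $t1=4+4=8
add $t2, $t2, 1 → $t2=5+1=6
cmp $t2, 9  (cmp 6,9)
bne L2: taken
lw $t4, 0($t1) → $t4=M[8]=30
and $t4, $t4, 31 → $t4=30&31=30
add $t1, $t1, 4 → $t1=8+4=12
add $t2, $t2, 1 → $t2=6+1=7
cmp $t2, 9  (cmp 7,9)
bne L2: taken
lw $t4, 0($t1) → $t4=M[12]=7
and $t4, $t4, 31 → $t4=7&31=7
add $t1, $t1, 4 → $t1=12+4=16
add $t2, $t2, 1 → $t2=7+1=8
cmp $t2, 9  (cmp 8,9)
bne L2: taken
lw $t4, 0($t1) → $t4=M[16]=1
and $t4, $t4, 31 → $t4=1&31=1
add $t1, $t1, 4 → $t1=16+4=20
add $t2, $t2, 1 → $t2=8+1=9
cmp $t2, 9  (cmp 9,9)
bne L2: not taken
mul $t4, $t4, 7 → $t4=1*7=7
sw $t4, (8) → M[8]=7
halt.
Total executed instructions: 36.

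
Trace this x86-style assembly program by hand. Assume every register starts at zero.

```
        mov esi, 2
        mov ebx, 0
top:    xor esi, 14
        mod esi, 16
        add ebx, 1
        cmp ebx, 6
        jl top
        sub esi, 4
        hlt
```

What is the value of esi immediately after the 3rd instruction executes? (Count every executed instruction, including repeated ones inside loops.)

12

after mov esi, 2: esi=2
after mov ebx, 0: ebx=0
after xor esi, 14: esi=2^14=12
After step 3: esi = 12.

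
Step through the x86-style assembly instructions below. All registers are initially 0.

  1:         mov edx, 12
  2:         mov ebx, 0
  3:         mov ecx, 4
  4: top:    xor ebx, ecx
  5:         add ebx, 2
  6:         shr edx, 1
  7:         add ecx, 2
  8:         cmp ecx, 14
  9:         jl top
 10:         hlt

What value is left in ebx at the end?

6

mov edx, 12 → edx=12
mov ebx, 0 → ebx=0
mov ecx, 4 → ecx=4
xor ebx, ecx → ebx=0^4=4
add ebx, 2 → ebx=4+2=6
shr edx, 1 → edx=12>>1=6
add ecx, 2 → ecx=4+2=6
cmp ecx, 14  (cmp 6,14)
jl top: taken
xor ebx, ecx → ebx=6^6=0
add ebx, 2 → ebx=0+2=2
shr edx, 1 → edx=6>>1=3
add ecx, 2 → ecx=6+2=8
cmp ecx, 14  (cmp 8,14)
jl top: taken
xor ebx, ecx → ebx=2^8=10
add ebx, 2 → ebx=10+2=12
shr edx, 1 → edx=3>>1=1
add ecx, 2 → ecx=8+2=10
cmp ecx, 14  (cmp 10,14)
jl top: taken
xor ebx, ecx → ebx=12^10=6
add ebx, 2 → ebx=6+2=8
shr edx, 1 → edx=1>>1=0
add ecx, 2 → ecx=10+2=12
cmp ecx, 14  (cmp 12,14)
jl top: taken
xor ebx, ecx → ebx=8^12=4
add ebx, 2 → ebx=4+2=6
shr edx, 1 → edx=0>>1=0
add ecx, 2 → ecx=12+2=14
cmp ecx, 14  (cmp 14,14)
jl top: not taken
halt.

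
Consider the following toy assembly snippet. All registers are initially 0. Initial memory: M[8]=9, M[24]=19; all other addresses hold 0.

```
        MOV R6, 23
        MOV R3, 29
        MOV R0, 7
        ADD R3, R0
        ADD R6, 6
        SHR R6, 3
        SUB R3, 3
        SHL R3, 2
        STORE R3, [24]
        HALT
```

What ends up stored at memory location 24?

MOV R6, 23 → R6=23
MOV R3, 29 → R3=29
MOV R0, 7 → R0=7
ADD R3, R0 → R3=29+7=36
ADD R6, 6 → R6=23+6=29
SHR R6, 3 → R6=29>>3=3
SUB R3, 3 → R3=36-3=33
SHL R3, 2 → R3=33<<2=132
STORE R3, [24] → M[24]=132
halt.

132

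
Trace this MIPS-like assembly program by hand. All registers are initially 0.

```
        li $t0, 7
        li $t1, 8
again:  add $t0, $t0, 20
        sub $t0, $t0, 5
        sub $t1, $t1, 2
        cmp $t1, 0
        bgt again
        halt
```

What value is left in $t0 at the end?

li $t0, 7 → $t0=7
li $t1, 8 → $t1=8
add $t0, $t0, 20 → $t0=7+20=27
sub $t0, $t0, 5 → $t0=27-5=22
sub $t1, $t1, 2 → $t1=8-2=6
cmp $t1, 0  (cmp 6,0)
bgt again: taken
add $t0, $t0, 20 → $t0=22+20=42
sub $t0, $t0, 5 → $t0=42-5=37
sub $t1, $t1, 2 → $t1=6-2=4
cmp $t1, 0  (cmp 4,0)
bgt again: taken
add $t0, $t0, 20 → $t0=37+20=57
sub $t0, $t0, 5 → $t0=57-5=52
sub $t1, $t1, 2 → $t1=4-2=2
cmp $t1, 0  (cmp 2,0)
bgt again: taken
add $t0, $t0, 20 → $t0=52+20=72
sub $t0, $t0, 5 → $t0=72-5=67
sub $t1, $t1, 2 → $t1=2-2=0
cmp $t1, 0  (cmp 0,0)
bgt again: not taken
halt.

67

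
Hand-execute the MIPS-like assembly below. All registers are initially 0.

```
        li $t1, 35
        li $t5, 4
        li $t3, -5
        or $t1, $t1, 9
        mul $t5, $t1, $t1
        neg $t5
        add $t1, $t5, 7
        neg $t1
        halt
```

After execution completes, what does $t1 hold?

1842

$t1=35
$t5=4
$t3=-5
$t1=35|9=43
$t5=43*43=1849
$t5=-(1849)=-1849
$t1=(-1849)+7=-1842
$t1=-(-1842)=1842
halt.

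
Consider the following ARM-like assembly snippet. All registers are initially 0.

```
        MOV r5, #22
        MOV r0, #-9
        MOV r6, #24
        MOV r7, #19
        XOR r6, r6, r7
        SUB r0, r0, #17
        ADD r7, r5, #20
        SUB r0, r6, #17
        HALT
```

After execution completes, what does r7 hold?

after MOV r5, #22: r5=22
after MOV r0, #-9: r0=-9
after MOV r6, #24: r6=24
after MOV r7, #19: r7=19
after XOR r6, r6, r7: r6=24^19=11
after SUB r0, r0, #17: r0=(-9)-17=-26
after ADD r7, r5, #20: r7=22+20=42
after SUB r0, r6, #17: r0=11-17=-6
halt.

42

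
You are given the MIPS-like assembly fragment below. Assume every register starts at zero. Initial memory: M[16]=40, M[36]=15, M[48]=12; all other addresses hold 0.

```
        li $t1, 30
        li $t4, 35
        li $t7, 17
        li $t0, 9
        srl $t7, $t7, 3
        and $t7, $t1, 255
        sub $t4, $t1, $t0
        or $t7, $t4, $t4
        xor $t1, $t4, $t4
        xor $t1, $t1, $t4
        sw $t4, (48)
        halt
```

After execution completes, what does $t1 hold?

$t1=30
$t4=35
$t7=17
$t0=9
$t7=17>>3=2
$t7=30&255=30
$t4=30-9=21
$t7=21|21=21
$t1=21^21=0
$t1=0^21=21
sw $t4, (48) → M[48]=21
halt.

21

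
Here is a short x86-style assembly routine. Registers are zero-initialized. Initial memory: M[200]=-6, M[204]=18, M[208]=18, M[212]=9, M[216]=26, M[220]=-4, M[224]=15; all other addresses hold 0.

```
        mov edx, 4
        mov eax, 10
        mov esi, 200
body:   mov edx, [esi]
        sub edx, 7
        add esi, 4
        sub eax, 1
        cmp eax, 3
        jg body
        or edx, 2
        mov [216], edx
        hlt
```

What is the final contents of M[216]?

after mov edx, 4: edx=4
after mov eax, 10: eax=10
after mov esi, 200: esi=200
after mov edx, [esi]: edx=M[200]=-6
after sub edx, 7: edx=(-6)-7=-13
after add esi, 4: esi=200+4=204
after sub eax, 1: eax=10-1=9
cmp eax, 3  (cmp 9,3)
jg body: taken
after mov edx, [esi]: edx=M[204]=18
after sub edx, 7: edx=18-7=11
after add esi, 4: esi=204+4=208
after sub eax, 1: eax=9-1=8
cmp eax, 3  (cmp 8,3)
jg body: taken
after mov edx, [esi]: edx=M[208]=18
after sub edx, 7: edx=18-7=11
after add esi, 4: esi=208+4=212
after sub eax, 1: eax=8-1=7
cmp eax, 3  (cmp 7,3)
jg body: taken
after mov edx, [esi]: edx=M[212]=9
after sub edx, 7: edx=9-7=2
after add esi, 4: esi=212+4=216
after sub eax, 1: eax=7-1=6
cmp eax, 3  (cmp 6,3)
jg body: taken
after mov edx, [esi]: edx=M[216]=26
after sub edx, 7: edx=26-7=19
after add esi, 4: esi=216+4=220
after sub eax, 1: eax=6-1=5
cmp eax, 3  (cmp 5,3)
jg body: taken
after mov edx, [esi]: edx=M[220]=-4
after sub edx, 7: edx=(-4)-7=-11
after add esi, 4: esi=220+4=224
after sub eax, 1: eax=5-1=4
cmp eax, 3  (cmp 4,3)
jg body: taken
after mov edx, [esi]: edx=M[224]=15
after sub edx, 7: edx=15-7=8
after add esi, 4: esi=224+4=228
after sub eax, 1: eax=4-1=3
cmp eax, 3  (cmp 3,3)
jg body: not taken
after or edx, 2: edx=8|2=10
mov [216], edx → M[216]=10
halt.

10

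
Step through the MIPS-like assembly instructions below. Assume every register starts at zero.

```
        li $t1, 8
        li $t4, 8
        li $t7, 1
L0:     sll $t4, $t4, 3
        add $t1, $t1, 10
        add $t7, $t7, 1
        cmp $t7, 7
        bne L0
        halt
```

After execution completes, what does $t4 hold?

2097152

$t1=8
$t4=8
$t7=1
$t4=8<<3=64
$t1=8+10=18
$t7=1+1=2
cmp $t7, 7  (cmp 2,7)
bne L0: taken
$t4=64<<3=512
$t1=18+10=28
$t7=2+1=3
cmp $t7, 7  (cmp 3,7)
bne L0: taken
$t4=512<<3=4096
$t1=28+10=38
$t7=3+1=4
cmp $t7, 7  (cmp 4,7)
bne L0: taken
$t4=4096<<3=32768
$t1=38+10=48
$t7=4+1=5
cmp $t7, 7  (cmp 5,7)
bne L0: taken
$t4=32768<<3=262144
$t1=48+10=58
$t7=5+1=6
cmp $t7, 7  (cmp 6,7)
bne L0: taken
$t4=262144<<3=2097152
$t1=58+10=68
$t7=6+1=7
cmp $t7, 7  (cmp 7,7)
bne L0: not taken
halt.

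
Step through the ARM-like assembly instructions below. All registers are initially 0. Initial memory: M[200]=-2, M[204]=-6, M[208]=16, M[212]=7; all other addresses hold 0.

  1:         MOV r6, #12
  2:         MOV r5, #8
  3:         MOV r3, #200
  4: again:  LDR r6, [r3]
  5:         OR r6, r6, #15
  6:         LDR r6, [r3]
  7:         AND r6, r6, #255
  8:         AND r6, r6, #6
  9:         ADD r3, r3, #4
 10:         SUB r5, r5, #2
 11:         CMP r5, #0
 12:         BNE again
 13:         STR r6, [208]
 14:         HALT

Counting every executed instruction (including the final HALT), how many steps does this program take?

41

after MOV r6, #12: r6=12
after MOV r5, #8: r5=8
after MOV r3, #200: r3=200
after LDR r6, [r3]: r6=M[200]=-2
after OR r6, r6, #15: r6=(-2)|15=-1
after LDR r6, [r3]: r6=M[200]=-2
after AND r6, r6, #255: r6=(-2)&255=254
after AND r6, r6, #6: r6=254&6=6
after ADD r3, r3, #4: r3=200+4=204
after SUB r5, r5, #2: r5=8-2=6
CMP r5, #0  (cmp 6,0)
BNE again: taken
after LDR r6, [r3]: r6=M[204]=-6
after OR r6, r6, #15: r6=(-6)|15=-1
after LDR r6, [r3]: r6=M[204]=-6
after AND r6, r6, #255: r6=(-6)&255=250
after AND r6, r6, #6: r6=250&6=2
after ADD r3, r3, #4: r3=204+4=208
after SUB r5, r5, #2: r5=6-2=4
CMP r5, #0  (cmp 4,0)
BNE again: taken
after LDR r6, [r3]: r6=M[208]=16
after OR r6, r6, #15: r6=16|15=31
after LDR r6, [r3]: r6=M[208]=16
after AND r6, r6, #255: r6=16&255=16
after AND r6, r6, #6: r6=16&6=0
after ADD r3, r3, #4: r3=208+4=212
after SUB r5, r5, #2: r5=4-2=2
CMP r5, #0  (cmp 2,0)
BNE again: taken
after LDR r6, [r3]: r6=M[212]=7
after OR r6, r6, #15: r6=7|15=15
after LDR r6, [r3]: r6=M[212]=7
after AND r6, r6, #255: r6=7&255=7
after AND r6, r6, #6: r6=7&6=6
after ADD r3, r3, #4: r3=212+4=216
after SUB r5, r5, #2: r5=2-2=0
CMP r5, #0  (cmp 0,0)
BNE again: not taken
STR r6, [208] → M[208]=6
halt.
Total executed instructions: 41.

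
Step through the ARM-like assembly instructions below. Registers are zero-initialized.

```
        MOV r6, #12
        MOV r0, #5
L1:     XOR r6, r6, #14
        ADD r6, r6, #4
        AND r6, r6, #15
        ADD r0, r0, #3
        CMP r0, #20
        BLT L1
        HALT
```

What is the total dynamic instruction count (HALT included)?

r6=12
r0=5
r6=12^14=2
r6=2+4=6
r6=6&15=6
r0=5+3=8
CMP r0, #20  (cmp 8,20)
BLT L1: taken
r6=6^14=8
r6=8+4=12
r6=12&15=12
r0=8+3=11
CMP r0, #20  (cmp 11,20)
BLT L1: taken
r6=12^14=2
r6=2+4=6
r6=6&15=6
r0=11+3=14
CMP r0, #20  (cmp 14,20)
BLT L1: taken
r6=6^14=8
r6=8+4=12
r6=12&15=12
r0=14+3=17
CMP r0, #20  (cmp 17,20)
BLT L1: taken
r6=12^14=2
r6=2+4=6
r6=6&15=6
r0=17+3=20
CMP r0, #20  (cmp 20,20)
BLT L1: not taken
halt.
Total executed instructions: 33.

33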